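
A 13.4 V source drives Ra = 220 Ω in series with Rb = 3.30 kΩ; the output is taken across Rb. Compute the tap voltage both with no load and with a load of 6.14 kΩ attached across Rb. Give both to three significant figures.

Unloaded: 12.6 V; loaded: 12.2 V

Open-circuit: V = 13.4 × 3300/(220 + 3300) = 12.6 V.
With the load, Rb becomes Rb‖R_L = 2146 Ω, so V = 13.4 × 2146/2366 = 12.2 V.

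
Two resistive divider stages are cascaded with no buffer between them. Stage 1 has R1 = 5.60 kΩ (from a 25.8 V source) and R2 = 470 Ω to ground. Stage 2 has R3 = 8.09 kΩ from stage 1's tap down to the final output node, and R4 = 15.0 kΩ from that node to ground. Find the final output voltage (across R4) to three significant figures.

V_out ≈ 1.27 V

Stage 2 presents R3+R4 = 23090 Ω as a load on stage 1's tap.
Stage 1's lower leg becomes R2‖(R3+R4) = 460.6 Ω, so V_mid = 25.8 × 460.6/6061 = 1.961 V.
Stage 2 is itself unloaded: V_out = V_mid × R4/(R3+R4) = 1.961 × 15000/23090 = 1.27 V.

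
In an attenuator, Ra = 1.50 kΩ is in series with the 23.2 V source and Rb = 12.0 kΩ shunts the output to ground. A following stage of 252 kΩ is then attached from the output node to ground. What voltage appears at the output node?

V_out ≈ 20.5 V

The load sits in parallel with Rb: Rb‖R_L = (12.0 × 252) / (12.0 + 252) = 11.45 kΩ.
V_out = 23.2 × 11.45 / (1.50 + 11.45) = 23.2 × 11.45/12.95 = 20.5 V.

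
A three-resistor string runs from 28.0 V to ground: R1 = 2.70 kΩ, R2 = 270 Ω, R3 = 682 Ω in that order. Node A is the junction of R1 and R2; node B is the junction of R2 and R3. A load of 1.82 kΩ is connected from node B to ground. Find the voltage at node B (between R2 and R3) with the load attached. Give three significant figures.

V ≈ 4.01 V

At node B, R3 is in parallel with the load: R3‖R_L = 496.1 Ω.
Below node A the resistance is R2 + (R3‖R_L) = 766.1 Ω, so V_A = 28.0 × 766.1/3466 = 6.189 V.
Then V_B = V_A × (R3‖R_L)/(R2 + R3‖R_L) = 6.189 × 496.1/766.1 = 4.01 V.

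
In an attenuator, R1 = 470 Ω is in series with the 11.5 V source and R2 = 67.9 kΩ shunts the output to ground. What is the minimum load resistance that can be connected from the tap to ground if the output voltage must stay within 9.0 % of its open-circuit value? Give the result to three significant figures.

R_L(min) ≈ 4.72 kΩ

Output resistance R_th = R1‖R2 = (470 × 67900)/68370 = 466.8 Ω.
The fractional drop is R_th/(R_th + R_L); requiring this ≤ 0.0900 gives R_L ≥ R_th(1/0.0900 − 1) = 466.8 × 10.11 = 4.72 kΩ.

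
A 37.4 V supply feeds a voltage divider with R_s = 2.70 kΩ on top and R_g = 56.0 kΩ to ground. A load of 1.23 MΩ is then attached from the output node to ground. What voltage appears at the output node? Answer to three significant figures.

V_out ≈ 35.6 V

The load sits in parallel with R_g: R_g‖R_L = (56.0 × 1230) / (56.0 + 1230) = 53.56 kΩ.
V_out = 37.4 × 53.56 / (2.70 + 53.56) = 37.4 × 53.56/56.26 = 35.6 V.
(Unloaded it would have been 35.7 V.)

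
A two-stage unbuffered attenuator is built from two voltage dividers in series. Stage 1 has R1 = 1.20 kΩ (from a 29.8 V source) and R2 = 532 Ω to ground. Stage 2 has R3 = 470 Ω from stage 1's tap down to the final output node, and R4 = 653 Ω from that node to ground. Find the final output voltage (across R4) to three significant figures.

V_out ≈ 4.01 V

Stage 2 presents R3+R4 = 1123 Ω as a load on stage 1's tap.
Stage 1's lower leg becomes R2‖(R3+R4) = 361.0 Ω, so V_mid = 29.8 × 361.0/1561 = 6.891 V.
Stage 2 is itself unloaded: V_out = V_mid × R4/(R3+R4) = 6.891 × 653/1123 = 4.01 V.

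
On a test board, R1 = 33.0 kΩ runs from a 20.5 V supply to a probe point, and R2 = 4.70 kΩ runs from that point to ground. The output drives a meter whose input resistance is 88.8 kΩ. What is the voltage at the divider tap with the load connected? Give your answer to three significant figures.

V_out ≈ 2.44 V

The load sits in parallel with R2: R2‖R_L = (4.70 × 88.8) / (4.70 + 88.8) = 4.464 kΩ.
V_out = 20.5 × 4.464 / (33.0 + 4.464) = 20.5 × 4.464/37.46 = 2.44 V.
(Unloaded it would have been 2.56 V.)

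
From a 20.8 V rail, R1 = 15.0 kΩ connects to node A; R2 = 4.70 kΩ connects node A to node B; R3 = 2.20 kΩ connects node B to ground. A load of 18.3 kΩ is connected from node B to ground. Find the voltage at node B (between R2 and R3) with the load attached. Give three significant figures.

V ≈ 1.89 V

At node B, R3 is in parallel with the load: R3‖R_L = 1.964 kΩ.
Below node A the resistance is R2 + (R3‖R_L) = 6.664 kΩ, so V_A = 20.8 × 6.664/21.66 = 6.398 V.
Then V_B = V_A × (R3‖R_L)/(R2 + R3‖R_L) = 6.398 × 1.964/6.664 = 1.89 V.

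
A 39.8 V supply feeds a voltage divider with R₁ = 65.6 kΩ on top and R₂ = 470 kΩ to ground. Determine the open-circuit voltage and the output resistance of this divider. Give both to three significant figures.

V_th = 34.9 V, R_th = 57.6 kΩ

V_th is the open-circuit tap voltage: 39.8 × 470/(65.6 + 470) = 34.9 V.
With the supply zeroed, R₁ and R₂ appear in parallel from the tap: R_th = R₁‖R₂ = (65.6 × 470)/535.6 = 57.6 kΩ.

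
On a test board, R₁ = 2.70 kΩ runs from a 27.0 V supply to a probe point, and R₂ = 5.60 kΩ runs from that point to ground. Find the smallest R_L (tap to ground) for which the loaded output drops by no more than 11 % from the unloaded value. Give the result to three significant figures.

R_L(min) ≈ 14.7 kΩ

Output resistance R_th = R₁‖R₂ = (2.70 × 5.60)/8.300 = 1.822 kΩ.
The fractional drop is R_th/(R_th + R_L); requiring this ≤ 0.110 gives R_L ≥ R_th(1/0.110 − 1) = 1.822 × 8.091 = 14.7 kΩ.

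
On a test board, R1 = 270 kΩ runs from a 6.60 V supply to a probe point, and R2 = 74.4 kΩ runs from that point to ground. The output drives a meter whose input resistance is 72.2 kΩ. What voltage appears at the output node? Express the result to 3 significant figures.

V_out ≈ 0.789 V

The load sits in parallel with R2: R2‖R_L = (74.4 × 72.2) / (74.4 + 72.2) = 36.64 kΩ.
V_out = 6.60 × 36.64 / (270 + 36.64) = 6.60 × 36.64/306.6 = 0.789 V.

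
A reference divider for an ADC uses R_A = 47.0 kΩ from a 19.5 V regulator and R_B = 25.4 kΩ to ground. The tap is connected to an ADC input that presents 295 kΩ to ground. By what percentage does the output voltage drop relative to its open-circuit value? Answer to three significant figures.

5.29 %

The divider's output (Thévenin) resistance is R_A‖R_B = 16.49 kΩ.
Fractional drop under load = R_th/(R_th + R_L) = 16.49 / (16.49 + 295) = 0.05294.
So the output falls by 5.29 %.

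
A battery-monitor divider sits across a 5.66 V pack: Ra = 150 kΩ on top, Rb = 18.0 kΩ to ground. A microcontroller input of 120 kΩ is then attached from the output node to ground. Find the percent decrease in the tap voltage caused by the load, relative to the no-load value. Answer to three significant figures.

11.8 %

Unloaded V = 5.66 × 18.0/168.0 = 0.60643 V.
Loaded: Rb‖R_L = 15.65 kΩ, giving V = 5.66 × 15.65/165.7 = 0.53480 V.
Drop = (0.60643 − 0.53480) / 0.60643 = 11.8 %.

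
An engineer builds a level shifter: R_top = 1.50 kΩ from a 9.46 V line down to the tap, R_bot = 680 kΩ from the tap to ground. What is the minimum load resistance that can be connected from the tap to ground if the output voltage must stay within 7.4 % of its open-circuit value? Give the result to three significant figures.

R_L(min) ≈ 18.7 kΩ

Output resistance R_th = R_top‖R_bot = (1.50 × 680)/681.5 = 1.497 kΩ.
The fractional drop is R_th/(R_th + R_L); requiring this ≤ 0.0740 gives R_L ≥ R_th(1/0.0740 − 1) = 1.497 × 12.51 = 18.7 kΩ.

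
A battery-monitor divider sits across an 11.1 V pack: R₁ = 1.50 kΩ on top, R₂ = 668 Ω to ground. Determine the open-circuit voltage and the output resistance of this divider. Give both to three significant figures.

V_th = 3.42 V, R_th = 462 Ω

V_th is the open-circuit tap voltage: 11.1 × 668/(1500 + 668) = 3.42 V.
With the supply zeroed, R₁ and R₂ appear in parallel from the tap: R_th = R₁‖R₂ = (1500 × 668)/2168 = 462 Ω.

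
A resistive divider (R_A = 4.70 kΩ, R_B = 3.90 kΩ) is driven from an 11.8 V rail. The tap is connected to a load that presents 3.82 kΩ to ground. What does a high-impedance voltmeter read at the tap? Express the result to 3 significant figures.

V_out ≈ 3.43 V

The load sits in parallel with R_B: R_B‖R_L = (3.90 × 3.82) / (3.90 + 3.82) = 1.930 kΩ.
V_out = 11.8 × 1.930 / (4.70 + 1.930) = 11.8 × 1.930/6.630 = 3.43 V.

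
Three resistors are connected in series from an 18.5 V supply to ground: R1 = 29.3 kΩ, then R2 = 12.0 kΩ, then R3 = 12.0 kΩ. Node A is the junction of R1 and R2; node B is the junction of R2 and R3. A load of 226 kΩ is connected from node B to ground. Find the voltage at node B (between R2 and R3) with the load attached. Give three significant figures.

At node B, R3 is in parallel with the load: R3‖R_L = 11.39 kΩ.
Below node A the resistance is R2 + (R3‖R_L) = 23.39 kΩ, so V_A = 18.5 × 23.39/52.69 = 8.213 V.
Then V_B = V_A × (R3‖R_L)/(R2 + R3‖R_L) = 8.213 × 11.39/23.39 = 4.00 V.

V ≈ 4.00 V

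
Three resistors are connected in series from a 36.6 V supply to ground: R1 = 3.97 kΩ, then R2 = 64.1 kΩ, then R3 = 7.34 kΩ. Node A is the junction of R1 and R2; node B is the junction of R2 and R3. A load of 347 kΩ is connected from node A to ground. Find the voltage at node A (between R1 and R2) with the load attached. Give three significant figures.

V ≈ 34.3 V

Below node A the series string R2+R3 = 71.44 kΩ sits in parallel with the 347 kΩ load: 59.24 kΩ.
V_A = 36.6 × 59.24/(3.97 + 59.24) = 34.3 V.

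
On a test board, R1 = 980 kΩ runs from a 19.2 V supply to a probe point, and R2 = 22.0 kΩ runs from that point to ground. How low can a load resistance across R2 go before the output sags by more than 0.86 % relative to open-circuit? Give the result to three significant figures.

Output resistance R_th = R1‖R2 = (980 × 22.0)/1002 = 21.52 kΩ.
The fractional drop is R_th/(R_th + R_L); requiring this ≤ 0.00860 gives R_L ≥ R_th(1/0.00860 − 1) = 21.52 × 115.3 = 2.48 MΩ.

R_L(min) ≈ 2.48 MΩ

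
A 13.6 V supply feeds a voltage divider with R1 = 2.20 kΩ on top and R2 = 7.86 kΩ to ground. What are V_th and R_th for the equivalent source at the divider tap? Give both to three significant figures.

V_th is the open-circuit tap voltage: 13.6 × 7.86/(2.20 + 7.86) = 10.6 V.
With the supply zeroed, R1 and R2 appear in parallel from the tap: R_th = R1‖R2 = (2.20 × 7.86)/10.06 = 1.72 kΩ.

V_th = 10.6 V, R_th = 1.72 kΩ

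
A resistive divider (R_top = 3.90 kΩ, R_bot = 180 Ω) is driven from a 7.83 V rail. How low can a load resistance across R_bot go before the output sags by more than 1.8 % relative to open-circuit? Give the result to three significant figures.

R_L(min) ≈ 9.39 kΩ

Output resistance R_th = R_top‖R_bot = (3900 × 180)/4080 = 172.1 Ω.
The fractional drop is R_th/(R_th + R_L); requiring this ≤ 0.0180 gives R_L ≥ R_th(1/0.0180 − 1) = 172.1 × 54.56 = 9.39 kΩ.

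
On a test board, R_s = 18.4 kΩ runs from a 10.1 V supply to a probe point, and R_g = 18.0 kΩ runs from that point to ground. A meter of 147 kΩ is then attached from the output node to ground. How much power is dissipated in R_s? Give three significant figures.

Total resistance from the source is R_s + (R_g‖R_L) = 34.44 kΩ, so I = 10.1/34.44 kΩ = 0.2933 mA.
P = I²·R_s = (0.2933 mA)² × 18.4 kΩ = 1.58 mW.

P ≈ 1.58 mW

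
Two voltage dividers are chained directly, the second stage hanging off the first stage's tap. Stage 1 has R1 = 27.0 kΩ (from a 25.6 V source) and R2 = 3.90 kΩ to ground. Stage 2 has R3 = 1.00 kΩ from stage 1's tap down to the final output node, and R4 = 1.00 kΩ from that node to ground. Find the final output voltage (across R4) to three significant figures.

V_out ≈ 0.597 V

Stage 2 presents R3+R4 = 2.000 kΩ as a load on stage 1's tap.
Stage 1's lower leg becomes R2‖(R3+R4) = 1.322 kΩ, so V_mid = 25.6 × 1.322/28.32 = 1.195 V.
Stage 2 is itself unloaded: V_out = V_mid × R4/(R3+R4) = 1.195 × 1.00/2.000 = 0.597 V.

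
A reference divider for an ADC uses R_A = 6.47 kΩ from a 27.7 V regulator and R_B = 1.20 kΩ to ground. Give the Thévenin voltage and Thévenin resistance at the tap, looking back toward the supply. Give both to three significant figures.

V_th is the open-circuit tap voltage: 27.7 × 1.20/(6.47 + 1.20) = 4.33 V.
With the supply zeroed, R_A and R_B appear in parallel from the tap: R_th = R_A‖R_B = (6.47 × 1.20)/7.670 = 1.01 kΩ.

V_th = 4.33 V, R_th = 1.01 kΩ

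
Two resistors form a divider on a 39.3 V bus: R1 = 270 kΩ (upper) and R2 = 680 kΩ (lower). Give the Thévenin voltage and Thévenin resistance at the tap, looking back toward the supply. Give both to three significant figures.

V_th is the open-circuit tap voltage: 39.3 × 680/(270 + 680) = 28.1 V.
With the supply zeroed, R1 and R2 appear in parallel from the tap: R_th = R1‖R2 = (270 × 680)/950.0 = 193 kΩ.

V_th = 28.1 V, R_th = 193 kΩ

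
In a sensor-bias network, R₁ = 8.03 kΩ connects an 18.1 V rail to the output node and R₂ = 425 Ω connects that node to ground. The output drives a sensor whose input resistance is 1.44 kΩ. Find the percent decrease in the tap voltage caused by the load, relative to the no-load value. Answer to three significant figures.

21.9 %

Unloaded V = 18.1 × 425/8455 = 0.9098 V.
Loaded: R₂‖R_L = 328.2 Ω, giving V = 18.1 × 328.2/8358 = 0.7106 V.
Drop = (0.9098 − 0.7106) / 0.9098 = 21.9 %.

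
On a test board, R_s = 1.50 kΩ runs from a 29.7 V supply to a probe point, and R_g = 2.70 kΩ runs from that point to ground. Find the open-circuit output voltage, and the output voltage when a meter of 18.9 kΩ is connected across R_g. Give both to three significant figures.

Open-circuit: V = 29.7 × 2.70/(1.50 + 2.70) = 19.1 V.
With the load, R_g becomes R_g‖R_L = 2.362 kΩ, so V = 29.7 × 2.362/3.862 = 18.2 V.

Unloaded: 19.1 V; loaded: 18.2 V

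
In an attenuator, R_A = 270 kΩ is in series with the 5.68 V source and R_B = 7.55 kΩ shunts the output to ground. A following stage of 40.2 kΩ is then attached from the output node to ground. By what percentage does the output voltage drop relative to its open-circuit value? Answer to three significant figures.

The divider's output (Thévenin) resistance is R_A‖R_B = 7.345 kΩ.
Fractional drop under load = R_th/(R_th + R_L) = 7.345 / (7.345 + 40.2) = 0.1545.
So the output falls by 15.4 %.

15.4 %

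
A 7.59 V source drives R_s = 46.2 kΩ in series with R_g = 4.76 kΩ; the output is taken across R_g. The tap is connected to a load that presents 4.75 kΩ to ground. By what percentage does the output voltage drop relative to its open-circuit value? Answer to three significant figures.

47.6 %

Unloaded V = 7.59 × 4.76/50.96 = 0.7090 V.
Loaded: R_g‖R_L = 2.377 kΩ, giving V = 7.59 × 2.377/48.58 = 0.3715 V.
Drop = (0.7090 − 0.3715) / 0.7090 = 47.6 %.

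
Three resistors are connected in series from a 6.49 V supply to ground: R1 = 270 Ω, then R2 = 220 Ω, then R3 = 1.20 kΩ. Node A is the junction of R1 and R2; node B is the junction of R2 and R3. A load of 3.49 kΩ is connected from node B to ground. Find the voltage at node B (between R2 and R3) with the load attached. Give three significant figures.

At node B, R3 is in parallel with the load: R3‖R_L = 893.0 Ω.
Below node A the resistance is R2 + (R3‖R_L) = 1113 Ω, so V_A = 6.49 × 1113/1383 = 5.223 V.
Then V_B = V_A × (R3‖R_L)/(R2 + R3‖R_L) = 5.223 × 893.0/1113 = 4.19 V.

V ≈ 4.19 V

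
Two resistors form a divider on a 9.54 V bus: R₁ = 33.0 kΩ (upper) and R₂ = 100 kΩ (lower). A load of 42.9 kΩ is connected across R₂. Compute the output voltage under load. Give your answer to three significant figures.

V_out ≈ 4.54 V

The load sits in parallel with R₂: R₂‖R_L = (100 × 42.9) / (100 + 42.9) = 30.02 kΩ.
V_out = 9.54 × 30.02 / (33.0 + 30.02) = 9.54 × 30.02/63.02 = 4.54 V.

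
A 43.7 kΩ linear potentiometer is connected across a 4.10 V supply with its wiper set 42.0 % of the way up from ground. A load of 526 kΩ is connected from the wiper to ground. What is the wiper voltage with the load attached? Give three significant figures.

V ≈ 1.69 V

The wiper splits the pot into (1−α)R = 25.35 kΩ above and αR = 18.35 kΩ below.
Lower section ‖ load = 17.74 kΩ.
V_wiper = 4.10 × 17.74/(25.35 + 17.74) = 1.69 V.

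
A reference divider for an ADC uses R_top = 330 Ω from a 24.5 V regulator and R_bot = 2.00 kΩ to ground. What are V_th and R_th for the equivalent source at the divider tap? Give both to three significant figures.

V_th = 21.0 V, R_th = 283 Ω

V_th is the open-circuit tap voltage: 24.5 × 2000/(330 + 2000) = 21.0 V.
With the supply zeroed, R_top and R_bot appear in parallel from the tap: R_th = R_top‖R_bot = (330 × 2000)/2330 = 283 Ω.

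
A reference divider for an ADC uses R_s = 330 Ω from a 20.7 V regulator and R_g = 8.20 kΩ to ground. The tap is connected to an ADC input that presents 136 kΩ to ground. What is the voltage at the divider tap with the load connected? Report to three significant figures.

V_out ≈ 19.9 V

The load sits in parallel with R_g: R_g‖R_L = (8200 × 136000) / (8200 + 136000) = 7734 Ω.
V_out = 20.7 × 7734 / (330 + 7734) = 20.7 × 7734/8064 = 19.9 V.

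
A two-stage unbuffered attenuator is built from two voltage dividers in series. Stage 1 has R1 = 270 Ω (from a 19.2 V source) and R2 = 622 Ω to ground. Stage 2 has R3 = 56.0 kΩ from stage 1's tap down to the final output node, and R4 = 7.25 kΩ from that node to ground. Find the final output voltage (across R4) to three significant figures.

V_out ≈ 1.53 V

Stage 2 presents R3+R4 = 63250 Ω as a load on stage 1's tap.
Stage 1's lower leg becomes R2‖(R3+R4) = 615.9 Ω, so V_mid = 19.2 × 615.9/885.9 = 13.35 V.
Stage 2 is itself unloaded: V_out = V_mid × R4/(R3+R4) = 13.35 × 7250/63250 = 1.53 V.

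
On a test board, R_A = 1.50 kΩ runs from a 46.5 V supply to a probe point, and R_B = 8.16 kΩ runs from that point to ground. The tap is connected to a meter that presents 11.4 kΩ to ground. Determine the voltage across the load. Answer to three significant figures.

V_out ≈ 35.4 V

The load sits in parallel with R_B: R_B‖R_L = (8.16 × 11.4) / (8.16 + 11.4) = 4.756 kΩ.
V_out = 46.5 × 4.756 / (1.50 + 4.756) = 46.5 × 4.756/6.256 = 35.4 V.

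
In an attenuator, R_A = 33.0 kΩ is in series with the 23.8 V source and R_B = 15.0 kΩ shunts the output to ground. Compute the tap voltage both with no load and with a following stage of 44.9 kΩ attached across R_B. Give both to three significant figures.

Open-circuit: V = 23.8 × 15.0/(33.0 + 15.0) = 7.44 V.
With the load, R_B becomes R_B‖R_L = 11.24 kΩ, so V = 23.8 × 11.24/44.24 = 6.05 V.

Unloaded: 7.44 V; loaded: 6.05 V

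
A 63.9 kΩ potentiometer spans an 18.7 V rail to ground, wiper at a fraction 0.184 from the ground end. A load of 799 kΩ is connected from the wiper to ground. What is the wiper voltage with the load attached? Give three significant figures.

V ≈ 3.40 V

The wiper splits the pot into (1−α)R = 52.14 kΩ above and αR = 11.76 kΩ below.
Lower section ‖ load = 11.59 kΩ.
V_wiper = 18.7 × 11.59/(52.14 + 11.59) = 3.40 V.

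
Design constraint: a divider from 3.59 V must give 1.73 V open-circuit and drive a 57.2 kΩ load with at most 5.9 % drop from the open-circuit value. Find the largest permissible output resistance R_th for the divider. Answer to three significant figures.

Loading drop = R_th/(R_th + R_L) ≤ 0.0590, so R_th ≤ R_L · ε/(1−ε) = 57.2 kΩ × 0.0590/0.9410 = 3.59 kΩ.
(Any R1, R2 with R2/(R1+R2) = 0.482 and R1‖R2 ≤ 3.59 kΩ will meet the spec.)

R_th ≤ 3.59 kΩ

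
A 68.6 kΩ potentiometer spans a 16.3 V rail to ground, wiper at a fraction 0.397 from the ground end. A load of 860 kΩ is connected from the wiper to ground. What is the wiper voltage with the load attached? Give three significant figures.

V ≈ 6.35 V

The wiper splits the pot into (1−α)R = 41.37 kΩ above and αR = 27.23 kΩ below.
Lower section ‖ load = 26.40 kΩ.
V_wiper = 16.3 × 26.40/(41.37 + 26.40) = 6.35 V.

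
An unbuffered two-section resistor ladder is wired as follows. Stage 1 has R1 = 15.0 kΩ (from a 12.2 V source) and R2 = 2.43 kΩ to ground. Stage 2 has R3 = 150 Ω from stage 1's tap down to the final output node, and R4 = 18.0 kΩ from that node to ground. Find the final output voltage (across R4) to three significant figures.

V_out ≈ 1.51 V

Stage 2 presents R3+R4 = 18150 Ω as a load on stage 1's tap.
Stage 1's lower leg becomes R2‖(R3+R4) = 2143 Ω, so V_mid = 12.2 × 2143/17140 = 1.525 V.
Stage 2 is itself unloaded: V_out = V_mid × R4/(R3+R4) = 1.525 × 18000/18150 = 1.51 V.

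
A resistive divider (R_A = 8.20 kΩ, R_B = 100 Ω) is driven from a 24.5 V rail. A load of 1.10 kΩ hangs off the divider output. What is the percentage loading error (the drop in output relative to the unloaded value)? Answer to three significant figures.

Unloaded V = 24.5 × 100/8300 = 0.29518 V.
Loaded: R_B‖R_L = 91.67 Ω, giving V = 24.5 × 91.67/8292 = 0.27085 V.
Drop = (0.29518 − 0.27085) / 0.29518 = 8.24 %.

8.24 %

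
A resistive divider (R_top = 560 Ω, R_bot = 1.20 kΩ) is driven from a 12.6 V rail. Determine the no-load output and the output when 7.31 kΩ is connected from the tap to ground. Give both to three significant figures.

Open-circuit: V = 12.6 × 1200/(560 + 1200) = 8.59 V.
With the load, R_bot becomes R_bot‖R_L = 1031 Ω, so V = 12.6 × 1031/1591 = 8.16 V.

Unloaded: 8.59 V; loaded: 8.16 V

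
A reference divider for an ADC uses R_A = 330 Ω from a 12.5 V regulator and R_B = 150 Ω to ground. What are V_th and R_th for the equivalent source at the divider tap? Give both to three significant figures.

V_th = 3.91 V, R_th = 103 Ω

V_th is the open-circuit tap voltage: 12.5 × 150/(330 + 150) = 3.91 V.
With the supply zeroed, R_A and R_B appear in parallel from the tap: R_th = R_A‖R_B = (330 × 150)/480.0 = 103 Ω.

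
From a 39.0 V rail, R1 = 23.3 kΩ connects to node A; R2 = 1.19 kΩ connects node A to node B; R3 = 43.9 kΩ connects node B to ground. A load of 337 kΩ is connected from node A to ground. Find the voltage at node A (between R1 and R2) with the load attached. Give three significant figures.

Below node A the series string R2+R3 = 45.09 kΩ sits in parallel with the 337 kΩ load: 39.77 kΩ.
V_A = 39.0 × 39.77/(23.3 + 39.77) = 24.6 V.

V ≈ 24.6 V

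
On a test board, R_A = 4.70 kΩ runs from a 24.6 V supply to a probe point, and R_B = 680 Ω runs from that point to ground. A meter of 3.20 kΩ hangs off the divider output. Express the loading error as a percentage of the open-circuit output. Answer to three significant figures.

Unloaded V = 24.6 × 680/5380 = 3.109 V.
Loaded: R_B‖R_L = 560.8 Ω, giving V = 24.6 × 560.8/5261 = 2.622 V.
Drop = (3.109 − 2.622) / 3.109 = 15.7 %.

15.7 %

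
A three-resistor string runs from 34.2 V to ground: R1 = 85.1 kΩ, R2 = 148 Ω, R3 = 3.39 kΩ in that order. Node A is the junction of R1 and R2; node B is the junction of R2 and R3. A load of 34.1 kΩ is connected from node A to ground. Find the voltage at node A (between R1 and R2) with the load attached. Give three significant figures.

V ≈ 1.24 V

Below node A the series string R2+R3 = 3538 Ω sits in parallel with the 34100 Ω load: 3205 Ω.
V_A = 34.2 × 3205/(85100 + 3205) = 1.24 V.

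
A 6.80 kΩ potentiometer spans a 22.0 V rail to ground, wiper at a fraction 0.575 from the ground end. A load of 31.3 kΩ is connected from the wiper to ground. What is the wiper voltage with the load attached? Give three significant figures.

V ≈ 12.0 V

The wiper splits the pot into (1−α)R = 2.890 kΩ above and αR = 3.910 kΩ below.
Lower section ‖ load = 3.476 kΩ.
V_wiper = 22.0 × 3.476/(2.890 + 3.476) = 12.0 V.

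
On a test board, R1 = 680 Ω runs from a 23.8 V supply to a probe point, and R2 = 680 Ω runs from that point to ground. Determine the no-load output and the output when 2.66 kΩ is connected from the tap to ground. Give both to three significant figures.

Open-circuit: V = 23.8 × 680/(680 + 680) = 11.9 V.
With the load, R2 becomes R2‖R_L = 541.6 Ω, so V = 23.8 × 541.6/1222 = 10.6 V.

Unloaded: 11.9 V; loaded: 10.6 V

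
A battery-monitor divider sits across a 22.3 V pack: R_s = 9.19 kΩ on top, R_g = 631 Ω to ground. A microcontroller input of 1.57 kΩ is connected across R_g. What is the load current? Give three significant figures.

R_g‖R_L = 450.1 Ω; V_out = 22.3 × 450.1/9640 = 1.041 V.
I_L = V_out / R_L = 1.041 / 1.57 kΩ = 0.663 mA.

I_L ≈ 0.663 mA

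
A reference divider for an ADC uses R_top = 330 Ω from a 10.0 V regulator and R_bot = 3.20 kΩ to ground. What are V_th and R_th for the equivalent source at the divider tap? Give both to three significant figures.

V_th is the open-circuit tap voltage: 10.0 × 3200/(330 + 3200) = 9.07 V.
With the supply zeroed, R_top and R_bot appear in parallel from the tap: R_th = R_top‖R_bot = (330 × 3200)/3530 = 299 Ω.

V_th = 9.07 V, R_th = 299 Ω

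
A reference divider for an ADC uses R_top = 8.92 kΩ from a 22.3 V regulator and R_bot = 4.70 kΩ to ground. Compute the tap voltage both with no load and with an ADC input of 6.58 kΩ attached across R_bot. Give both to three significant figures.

Unloaded: 7.70 V; loaded: 5.24 V

Open-circuit: V = 22.3 × 4.70/(8.92 + 4.70) = 7.70 V.
With the load, R_bot becomes R_bot‖R_L = 2.742 kΩ, so V = 22.3 × 2.742/11.66 = 5.24 V.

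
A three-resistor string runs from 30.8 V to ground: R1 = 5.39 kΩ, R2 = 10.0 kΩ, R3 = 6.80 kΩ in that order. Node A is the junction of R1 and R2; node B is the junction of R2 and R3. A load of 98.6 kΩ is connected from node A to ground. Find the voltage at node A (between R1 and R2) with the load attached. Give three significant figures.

V ≈ 22.4 V

Below node A the series string R2+R3 = 16.80 kΩ sits in parallel with the 98.6 kΩ load: 14.35 kΩ.
V_A = 30.8 × 14.35/(5.39 + 14.35) = 22.4 V.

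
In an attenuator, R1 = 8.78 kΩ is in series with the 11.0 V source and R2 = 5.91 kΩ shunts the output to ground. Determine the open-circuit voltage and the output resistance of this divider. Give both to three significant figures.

V_th is the open-circuit tap voltage: 11.0 × 5.91/(8.78 + 5.91) = 4.43 V.
With the supply zeroed, R1 and R2 appear in parallel from the tap: R_th = R1‖R2 = (8.78 × 5.91)/14.69 = 3.53 kΩ.

V_th = 4.43 V, R_th = 3.53 kΩ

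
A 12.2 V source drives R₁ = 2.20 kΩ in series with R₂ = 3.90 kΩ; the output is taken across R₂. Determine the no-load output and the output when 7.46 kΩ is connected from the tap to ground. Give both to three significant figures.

Unloaded: 7.80 V; loaded: 6.56 V

Open-circuit: V = 12.2 × 3.90/(2.20 + 3.90) = 7.80 V.
With the load, R₂ becomes R₂‖R_L = 2.561 kΩ, so V = 12.2 × 2.561/4.761 = 6.56 V.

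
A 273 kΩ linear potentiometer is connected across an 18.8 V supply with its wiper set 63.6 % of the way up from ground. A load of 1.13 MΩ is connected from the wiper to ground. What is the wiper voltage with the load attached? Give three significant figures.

V ≈ 11.3 V

The wiper splits the pot into (1−α)R = 99.37 kΩ above and αR = 173.6 kΩ below.
Lower section ‖ load = 150.5 kΩ.
V_wiper = 18.8 × 150.5/(99.37 + 150.5) = 11.3 V.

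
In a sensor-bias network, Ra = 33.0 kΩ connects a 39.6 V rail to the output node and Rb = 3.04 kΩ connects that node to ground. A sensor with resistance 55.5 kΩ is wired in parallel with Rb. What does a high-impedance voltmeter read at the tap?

V_out ≈ 3.18 V

The load sits in parallel with Rb: Rb‖R_L = (3.04 × 55.5) / (3.04 + 55.5) = 2.882 kΩ.
V_out = 39.6 × 2.882 / (33.0 + 2.882) = 39.6 × 2.882/35.88 = 3.18 V.
(Unloaded it would have been 3.34 V.)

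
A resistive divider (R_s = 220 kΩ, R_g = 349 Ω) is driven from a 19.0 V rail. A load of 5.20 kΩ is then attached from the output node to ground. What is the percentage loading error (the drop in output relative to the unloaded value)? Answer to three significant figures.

6.28 %

The divider's output (Thévenin) resistance is R_s‖R_g = 348.4 Ω.
Fractional drop under load = R_th/(R_th + R_L) = 348.4 / (348.4 + 5200) = 0.06280.
So the output falls by 6.28 %.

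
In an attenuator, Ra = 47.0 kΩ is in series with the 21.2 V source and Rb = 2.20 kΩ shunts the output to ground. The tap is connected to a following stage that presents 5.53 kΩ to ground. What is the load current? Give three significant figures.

Rb‖R_L = 1.574 kΩ; V_out = 21.2 × 1.574/48.57 = 0.6869 V.
I_L = V_out / R_L = 0.6869 / 5.53 kΩ = 0.124 mA.

I_L ≈ 0.124 mA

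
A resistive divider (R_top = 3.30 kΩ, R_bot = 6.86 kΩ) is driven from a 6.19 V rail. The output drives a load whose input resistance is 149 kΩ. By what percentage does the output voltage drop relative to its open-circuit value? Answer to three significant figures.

1.47 %

The divider's output (Thévenin) resistance is R_top‖R_bot = 2.228 kΩ.
Fractional drop under load = R_th/(R_th + R_L) = 2.228 / (2.228 + 149) = 0.01473.
So the output falls by 1.47 %.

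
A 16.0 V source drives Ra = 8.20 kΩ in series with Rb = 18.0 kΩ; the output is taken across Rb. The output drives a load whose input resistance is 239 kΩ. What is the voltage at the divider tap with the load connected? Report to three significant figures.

The load sits in parallel with Rb: Rb‖R_L = (18.0 × 239) / (18.0 + 239) = 16.74 kΩ.
V_out = 16.0 × 16.74 / (8.20 + 16.74) = 16.0 × 16.74/24.94 = 10.7 V.

V_out ≈ 10.7 V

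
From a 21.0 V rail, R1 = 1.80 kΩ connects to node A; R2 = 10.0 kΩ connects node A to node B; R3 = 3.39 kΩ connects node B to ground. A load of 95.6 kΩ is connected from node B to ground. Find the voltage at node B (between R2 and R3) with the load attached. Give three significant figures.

V ≈ 4.56 V

At node B, R3 is in parallel with the load: R3‖R_L = 3.274 kΩ.
Below node A the resistance is R2 + (R3‖R_L) = 13.27 kΩ, so V_A = 21.0 × 13.27/15.07 = 18.49 V.
Then V_B = V_A × (R3‖R_L)/(R2 + R3‖R_L) = 18.49 × 3.274/13.27 = 4.56 V.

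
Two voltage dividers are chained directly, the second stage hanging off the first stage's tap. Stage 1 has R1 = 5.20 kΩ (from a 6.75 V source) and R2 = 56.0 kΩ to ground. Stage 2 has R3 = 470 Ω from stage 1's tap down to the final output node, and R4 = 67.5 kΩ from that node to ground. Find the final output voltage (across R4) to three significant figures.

V_out ≈ 5.73 V

Stage 2 presents R3+R4 = 67970 Ω as a load on stage 1's tap.
Stage 1's lower leg becomes R2‖(R3+R4) = 30700 Ω, so V_mid = 6.75 × 30700/35900 = 5.772 V.
Stage 2 is itself unloaded: V_out = V_mid × R4/(R3+R4) = 5.772 × 67500/67970 = 5.73 V.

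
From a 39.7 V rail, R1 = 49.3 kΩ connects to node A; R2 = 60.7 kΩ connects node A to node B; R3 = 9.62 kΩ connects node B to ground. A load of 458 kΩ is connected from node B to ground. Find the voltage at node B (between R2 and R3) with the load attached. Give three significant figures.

V ≈ 3.13 V

At node B, R3 is in parallel with the load: R3‖R_L = 9.422 kΩ.
Below node A the resistance is R2 + (R3‖R_L) = 70.12 kΩ, so V_A = 39.7 × 70.12/119.4 = 23.31 V.
Then V_B = V_A × (R3‖R_L)/(R2 + R3‖R_L) = 23.31 × 9.422/70.12 = 3.13 V.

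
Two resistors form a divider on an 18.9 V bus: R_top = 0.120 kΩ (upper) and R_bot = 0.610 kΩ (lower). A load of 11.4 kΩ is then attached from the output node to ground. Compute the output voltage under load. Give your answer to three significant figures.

The load sits in parallel with R_bot: R_bot‖R_L = (610 × 11400) / (610 + 11400) = 579.0 Ω.
V_out = 18.9 × 579.0 / (120 + 579.0) = 18.9 × 579.0/699.0 = 15.7 V.

V_out ≈ 15.7 V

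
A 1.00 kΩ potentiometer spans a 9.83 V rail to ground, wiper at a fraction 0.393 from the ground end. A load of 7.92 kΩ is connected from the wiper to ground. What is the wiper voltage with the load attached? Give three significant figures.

V ≈ 3.75 V

The wiper splits the pot into (1−α)R = 607.0 Ω above and αR = 393.0 Ω below.
Lower section ‖ load = 374.4 Ω.
V_wiper = 9.83 × 374.4/(607.0 + 374.4) = 3.75 V.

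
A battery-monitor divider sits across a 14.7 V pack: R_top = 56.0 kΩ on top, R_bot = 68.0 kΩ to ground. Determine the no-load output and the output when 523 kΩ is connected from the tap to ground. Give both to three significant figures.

Open-circuit: V = 14.7 × 68.0/(56.0 + 68.0) = 8.06 V.
With the load, R_bot becomes R_bot‖R_L = 60.18 kΩ, so V = 14.7 × 60.18/116.2 = 7.61 V.

Unloaded: 8.06 V; loaded: 7.61 V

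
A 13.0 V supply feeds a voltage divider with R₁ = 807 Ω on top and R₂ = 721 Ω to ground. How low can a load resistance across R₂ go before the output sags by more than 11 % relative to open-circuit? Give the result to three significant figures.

Output resistance R_th = R₁‖R₂ = (807 × 721)/1528 = 380.8 Ω.
The fractional drop is R_th/(R_th + R_L); requiring this ≤ 0.110 gives R_L ≥ R_th(1/0.110 − 1) = 380.8 × 8.091 = 3.08 kΩ.

R_L(min) ≈ 3.08 kΩ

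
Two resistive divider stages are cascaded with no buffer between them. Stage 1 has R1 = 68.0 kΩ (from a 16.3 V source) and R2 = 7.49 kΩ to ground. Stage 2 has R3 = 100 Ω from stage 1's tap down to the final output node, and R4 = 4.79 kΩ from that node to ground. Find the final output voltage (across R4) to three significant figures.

V_out ≈ 0.666 V

Stage 2 presents R3+R4 = 4890 Ω as a load on stage 1's tap.
Stage 1's lower leg becomes R2‖(R3+R4) = 2958 Ω, so V_mid = 16.3 × 2958/70960 = 0.6796 V.
Stage 2 is itself unloaded: V_out = V_mid × R4/(R3+R4) = 0.6796 × 4790/4890 = 0.666 V.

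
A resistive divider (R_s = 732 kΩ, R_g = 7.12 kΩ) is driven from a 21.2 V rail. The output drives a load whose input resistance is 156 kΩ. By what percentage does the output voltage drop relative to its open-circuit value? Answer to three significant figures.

4.32 %

The divider's output (Thévenin) resistance is R_s‖R_g = 7.051 kΩ.
Fractional drop under load = R_th/(R_th + R_L) = 7.051 / (7.051 + 156) = 0.04325.
So the output falls by 4.32 %.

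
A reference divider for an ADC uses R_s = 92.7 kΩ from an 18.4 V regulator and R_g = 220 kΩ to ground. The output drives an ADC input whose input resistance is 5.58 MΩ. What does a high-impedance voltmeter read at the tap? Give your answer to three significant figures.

The load sits in parallel with R_g: R_g‖R_L = (220 × 5580) / (220 + 5580) = 211.7 kΩ.
V_out = 18.4 × 211.7 / (92.7 + 211.7) = 18.4 × 211.7/304.4 = 12.8 V.

V_out ≈ 12.8 V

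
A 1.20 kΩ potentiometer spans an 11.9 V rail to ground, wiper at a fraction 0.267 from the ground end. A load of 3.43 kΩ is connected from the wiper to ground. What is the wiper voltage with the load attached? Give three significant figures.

V ≈ 2.97 V

The wiper splits the pot into (1−α)R = 879.6 Ω above and αR = 320.4 Ω below.
Lower section ‖ load = 293.0 Ω.
V_wiper = 11.9 × 293.0/(879.6 + 293.0) = 2.97 V.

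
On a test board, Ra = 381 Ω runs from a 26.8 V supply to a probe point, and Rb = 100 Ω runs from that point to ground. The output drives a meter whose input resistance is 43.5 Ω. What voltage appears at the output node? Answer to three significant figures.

The load sits in parallel with Rb: Rb‖R_L = (100 × 43.5) / (100 + 43.5) = 30.31 Ω.
V_out = 26.8 × 30.31 / (381 + 30.31) = 26.8 × 30.31/411.3 = 1.98 V.

V_out ≈ 1.98 V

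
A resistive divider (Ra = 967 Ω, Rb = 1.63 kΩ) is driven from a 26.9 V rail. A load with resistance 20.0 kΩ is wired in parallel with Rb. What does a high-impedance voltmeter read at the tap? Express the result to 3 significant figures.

The load sits in parallel with Rb: Rb‖R_L = (1630 × 20000) / (1630 + 20000) = 1507 Ω.
V_out = 26.9 × 1507 / (967 + 1507) = 26.9 × 1507/2474 = 16.4 V.

V_out ≈ 16.4 V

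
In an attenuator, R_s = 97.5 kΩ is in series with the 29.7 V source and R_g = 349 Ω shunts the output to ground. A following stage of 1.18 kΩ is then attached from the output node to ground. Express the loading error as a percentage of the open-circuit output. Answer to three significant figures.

The divider's output (Thévenin) resistance is R_s‖R_g = 347.8 Ω.
Fractional drop under load = R_th/(R_th + R_L) = 347.8 / (347.8 + 1180) = 0.2276.
So the output falls by 22.8 %.

22.8 %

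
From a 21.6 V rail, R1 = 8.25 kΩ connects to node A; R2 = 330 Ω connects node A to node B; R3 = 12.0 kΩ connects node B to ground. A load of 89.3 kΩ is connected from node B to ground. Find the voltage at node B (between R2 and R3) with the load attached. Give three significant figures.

At node B, R3 is in parallel with the load: R3‖R_L = 10580 Ω.
Below node A the resistance is R2 + (R3‖R_L) = 10910 Ω, so V_A = 21.6 × 10910/19160 = 12.30 V.
Then V_B = V_A × (R3‖R_L)/(R2 + R3‖R_L) = 12.30 × 10580/10910 = 11.9 V.

V ≈ 11.9 V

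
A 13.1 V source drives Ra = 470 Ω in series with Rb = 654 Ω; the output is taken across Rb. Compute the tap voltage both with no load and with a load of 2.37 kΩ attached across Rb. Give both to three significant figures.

Open-circuit: V = 13.1 × 654/(470 + 654) = 7.62 V.
With the load, Rb becomes Rb‖R_L = 512.6 Ω, so V = 13.1 × 512.6/982.6 = 6.83 V.

Unloaded: 7.62 V; loaded: 6.83 V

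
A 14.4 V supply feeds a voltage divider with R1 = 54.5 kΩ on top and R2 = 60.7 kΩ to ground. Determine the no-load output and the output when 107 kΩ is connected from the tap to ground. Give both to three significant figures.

Open-circuit: V = 14.4 × 60.7/(54.5 + 60.7) = 7.59 V.
With the load, R2 becomes R2‖R_L = 38.73 kΩ, so V = 14.4 × 38.73/93.23 = 5.98 V.

Unloaded: 7.59 V; loaded: 5.98 V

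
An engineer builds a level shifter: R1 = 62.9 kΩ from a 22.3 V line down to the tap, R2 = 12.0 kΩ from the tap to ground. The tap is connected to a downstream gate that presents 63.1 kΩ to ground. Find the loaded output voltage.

V_out ≈ 3.08 V

The load sits in parallel with R2: R2‖R_L = (12.0 × 63.1) / (12.0 + 63.1) = 10.08 kΩ.
V_out = 22.3 × 10.08 / (62.9 + 10.08) = 22.3 × 10.08/72.98 = 3.08 V.
(Unloaded it would have been 3.57 V.)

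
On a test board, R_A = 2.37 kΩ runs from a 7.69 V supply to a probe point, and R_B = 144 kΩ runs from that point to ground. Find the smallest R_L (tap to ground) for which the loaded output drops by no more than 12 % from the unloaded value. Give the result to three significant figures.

R_L(min) ≈ 17.1 kΩ

Output resistance R_th = R_A‖R_B = (2.37 × 144)/146.4 = 2.332 kΩ.
The fractional drop is R_th/(R_th + R_L); requiring this ≤ 0.120 gives R_L ≥ R_th(1/0.120 − 1) = 2.332 × 7.333 = 17.1 kΩ.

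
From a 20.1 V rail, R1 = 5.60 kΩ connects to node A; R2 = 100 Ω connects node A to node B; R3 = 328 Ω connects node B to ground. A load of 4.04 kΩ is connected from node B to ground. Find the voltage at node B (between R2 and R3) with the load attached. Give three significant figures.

At node B, R3 is in parallel with the load: R3‖R_L = 303.4 Ω.
Below node A the resistance is R2 + (R3‖R_L) = 403.4 Ω, so V_A = 20.1 × 403.4/6003 = 1.351 V.
Then V_B = V_A × (R3‖R_L)/(R2 + R3‖R_L) = 1.351 × 303.4/403.4 = 1.02 V.

V ≈ 1.02 V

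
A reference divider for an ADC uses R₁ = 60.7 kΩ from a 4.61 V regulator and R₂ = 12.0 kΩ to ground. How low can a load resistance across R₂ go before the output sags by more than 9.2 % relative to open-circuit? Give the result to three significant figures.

Output resistance R_th = R₁‖R₂ = (60.7 × 12.0)/72.70 = 10.02 kΩ.
The fractional drop is R_th/(R_th + R_L); requiring this ≤ 0.0920 gives R_L ≥ R_th(1/0.0920 − 1) = 10.02 × 9.870 = 98.9 kΩ.

R_L(min) ≈ 98.9 kΩ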